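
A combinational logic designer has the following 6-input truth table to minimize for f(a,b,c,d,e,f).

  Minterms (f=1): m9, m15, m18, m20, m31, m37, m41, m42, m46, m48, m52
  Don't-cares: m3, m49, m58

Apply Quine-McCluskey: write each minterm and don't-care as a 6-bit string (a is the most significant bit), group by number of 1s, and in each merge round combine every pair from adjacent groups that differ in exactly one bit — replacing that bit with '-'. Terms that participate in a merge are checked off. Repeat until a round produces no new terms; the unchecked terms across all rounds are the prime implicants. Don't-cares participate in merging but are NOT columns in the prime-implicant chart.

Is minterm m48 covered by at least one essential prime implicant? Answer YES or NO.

Round 0: 000011 001001✓ 001111✓ 010010 010100✓ 011111✓ 100101 101001✓ 101010✓ 101110✓ 110000✓ 110001✓ 110100✓ 111010✓
Round 1: -01001 -10100 0-1111 1-1010 101-10 110-00 11000-
PIs = {-01001, -10100, 0-1111, 000011, 010010, 1-1010, 100101, 101-10, 110-00, 11000-}
Coverage chart:
  m9: -01001 ←essential
  m15: 0-1111 ←essential
  m18: 010010 ←essential
  m20: -10100 ←essential
  m31: 0-1111 ←essential
  m37: 100101 ←essential
  m41: -01001 ←essential
  m42: 1-1010,101-10
  m46: 101-10 ←essential
  m48: 110-00,11000-
  m52: -10100,110-00
Essential: -01001, -10100, 0-1111, 010010, 100101, 101-10

NO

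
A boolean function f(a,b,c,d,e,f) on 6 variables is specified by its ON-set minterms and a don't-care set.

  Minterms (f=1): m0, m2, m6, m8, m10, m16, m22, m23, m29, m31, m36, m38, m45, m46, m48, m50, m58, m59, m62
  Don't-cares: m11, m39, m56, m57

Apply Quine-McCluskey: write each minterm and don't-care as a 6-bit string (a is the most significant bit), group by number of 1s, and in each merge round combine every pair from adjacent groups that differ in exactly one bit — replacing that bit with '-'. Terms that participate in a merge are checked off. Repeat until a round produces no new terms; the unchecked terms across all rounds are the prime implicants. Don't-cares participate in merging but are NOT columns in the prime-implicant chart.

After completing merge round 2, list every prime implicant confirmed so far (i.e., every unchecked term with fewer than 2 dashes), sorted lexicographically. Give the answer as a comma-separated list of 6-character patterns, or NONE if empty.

-00110, -10000, 0-0000, 0-0110, 000-10, 00101-, 01-111, 01011-, 0111-1, 1-1110, 10-110, 1001-0, 10011-, 101101, 111-10

size-2^0 implicants → 000000(✓)  000010(✓)  000110(✓)  001000(✓)  001010(✓)  001011(✓)  010000(✓)  010110(✓)  010111(✓)  011101(✓)  011111(✓)  100100(✓)  100110(✓)  100111(✓)  101101  101110(✓)  110000(✓)  110010(✓)  111000(✓)  111001(✓)  111010(✓)  111011(✓)  111110(✓)
size-2^1 implicants → -00110  -10000  0-0000  0-0110  00-000(✓)  00-010(✓)  000-10  0000-0(✓)  0010-0(✓)  00101-  01-111  01011-  0111-1  1-1110  10-110  1001-0  10011-  11-000(✓)  11-010(✓)  1100-0(✓)  111-10  1110-0(✓)  1110-1(✓)  11100-(✓)  11101-(✓)
size-2^2 implicants → 00-0-0  11-0-0  1110--
Unchecked terms (primes): -00110, -10000, 0-0000, 0-0110, 00-0-0, 000-10, 00101-, 01-111, 01011-, 0111-1, 1-1110, 10-110, 1001-0, 10011-, 101101, 11-0-0, 111-10, 1110--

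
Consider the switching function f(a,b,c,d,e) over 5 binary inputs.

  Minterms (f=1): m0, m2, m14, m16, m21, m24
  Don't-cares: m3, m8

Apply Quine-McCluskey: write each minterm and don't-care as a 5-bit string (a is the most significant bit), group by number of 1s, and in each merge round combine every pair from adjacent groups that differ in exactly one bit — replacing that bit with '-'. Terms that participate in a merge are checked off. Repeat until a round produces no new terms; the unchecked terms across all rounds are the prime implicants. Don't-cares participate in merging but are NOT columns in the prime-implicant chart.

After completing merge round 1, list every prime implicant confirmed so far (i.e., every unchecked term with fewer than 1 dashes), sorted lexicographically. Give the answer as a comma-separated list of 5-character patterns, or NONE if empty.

01110, 10101

size-2^0 implicants → 00000(✓)  00010(✓)  00011(✓)  01000(✓)  01110  10000(✓)  10101  11000(✓)
size-2^1 implicants → -0000(✓)  -1000(✓)  0-000(✓)  000-0  0001-  1-000(✓)
size-2^2 implicants → --000
Unchecked terms (primes): --000, 000-0, 0001-, 01110, 10101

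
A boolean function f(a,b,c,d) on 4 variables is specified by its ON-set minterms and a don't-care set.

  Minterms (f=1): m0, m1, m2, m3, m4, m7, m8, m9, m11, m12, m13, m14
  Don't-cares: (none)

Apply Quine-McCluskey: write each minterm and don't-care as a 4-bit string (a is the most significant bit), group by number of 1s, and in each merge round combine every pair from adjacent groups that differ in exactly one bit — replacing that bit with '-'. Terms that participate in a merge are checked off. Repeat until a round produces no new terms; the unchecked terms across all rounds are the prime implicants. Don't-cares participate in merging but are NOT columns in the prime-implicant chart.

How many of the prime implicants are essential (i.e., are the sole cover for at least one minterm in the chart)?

Round 0: 0000✓ 0001✓ 0010✓ 0011✓ 0100✓ 0111✓ 1000✓ 1001✓ 1011✓ 1100✓ 1101✓ 1110✓
Round 1: -000✓ -001✓ -011✓ -100✓ 0-00✓ 0-11 00-0✓ 00-1✓ 000-✓ 001-✓ 1-00✓ 1-01✓ 10-1✓ 100-✓ 11-0 110-✓
Round 2: --00 -0-1 -00- 00-- 1-0-
PIs = {--00, -0-1, -00-, 0-11, 00--, 1-0-, 11-0}
Coverage chart:
  m0: --00,-00-,00--
  m1: -0-1,-00-,00--
  m2: 00-- ←essential
  m3: -0-1,0-11,00--
  m4: --00 ←essential
  m7: 0-11 ←essential
  m8: --00,-00-,1-0-
  m9: -0-1,-00-,1-0-
  m11: -0-1 ←essential
  m12: --00,1-0-,11-0
  m13: 1-0- ←essential
  m14: 11-0 ←essential
Essential: --00, -0-1, 0-11, 00--, 1-0-, 11-0

6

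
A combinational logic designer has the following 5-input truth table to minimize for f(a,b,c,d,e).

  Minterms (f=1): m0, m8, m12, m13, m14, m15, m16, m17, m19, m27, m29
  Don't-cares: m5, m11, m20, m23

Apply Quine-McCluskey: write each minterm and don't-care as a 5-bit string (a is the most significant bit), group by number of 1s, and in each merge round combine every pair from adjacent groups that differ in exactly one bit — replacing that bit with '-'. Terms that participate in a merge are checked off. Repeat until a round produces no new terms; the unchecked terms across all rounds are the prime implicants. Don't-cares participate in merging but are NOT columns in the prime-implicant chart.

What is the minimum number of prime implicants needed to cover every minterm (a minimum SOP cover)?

size-2^0 implicants → 00000(✓)  00101(✓)  01000(✓)  01011(✓)  01100(✓)  01101(✓)  01110(✓)  01111(✓)  10000(✓)  10001(✓)  10011(✓)  10100(✓)  10111(✓)  11011(✓)  11101(✓)
size-2^1 implicants → -0000  -1011  -1101  0-000  0-101  01-00  01-11  011-0(✓)  011-1(✓)  0110-(✓)  0111-(✓)  1-011  10-00  10-11  100-1  1000-
size-2^2 implicants → 011--
Unchecked terms (primes): -0000, -1011, -1101, 0-000, 0-101, 01-00, 01-11, 011--, 1-011, 10-00, 10-11, 100-1, 1000-
Minterm coverage:
  m0 ⊆ -0000,0-000
  m8 ⊆ 0-000,01-00
  m12 ⊆ 01-00,011--
  m13 ⊆ -1101,0-101,011--
  m14 ⊆ 011-- [E]
  m15 ⊆ 01-11,011--
  m16 ⊆ -0000,10-00,1000-
  m17 ⊆ 100-1,1000-
  m19 ⊆ 1-011,10-11,100-1
  m27 ⊆ -1011,1-011
  m29 ⊆ -1101 [E]
E = {-1101, 011--}
Petrick residual → 0-000, 1-011, 1000-
Cover = bcd'e + a'c'd'e' + a'bc + ac'de + ab'c'd'  |cover|=5

5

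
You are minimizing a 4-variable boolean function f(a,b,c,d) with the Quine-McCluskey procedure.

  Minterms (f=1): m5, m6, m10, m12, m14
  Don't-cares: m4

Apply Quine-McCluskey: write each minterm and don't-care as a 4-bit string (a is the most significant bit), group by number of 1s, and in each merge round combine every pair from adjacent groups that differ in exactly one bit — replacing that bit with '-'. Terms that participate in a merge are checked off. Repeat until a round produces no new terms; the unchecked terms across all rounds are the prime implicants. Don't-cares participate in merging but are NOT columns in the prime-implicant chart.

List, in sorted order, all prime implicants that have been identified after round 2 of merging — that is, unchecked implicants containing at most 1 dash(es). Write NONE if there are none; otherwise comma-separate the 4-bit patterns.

010-, 1-10

[col 0] 0100*, 0101*, 0110*, 1010*, 1100*, 1110*
[col 1] -100*, -110*, 01-0*, 010-, 1-10, 11-0*
[col 2] -1-0
Prime implicants: -1-0, 010-, 1-10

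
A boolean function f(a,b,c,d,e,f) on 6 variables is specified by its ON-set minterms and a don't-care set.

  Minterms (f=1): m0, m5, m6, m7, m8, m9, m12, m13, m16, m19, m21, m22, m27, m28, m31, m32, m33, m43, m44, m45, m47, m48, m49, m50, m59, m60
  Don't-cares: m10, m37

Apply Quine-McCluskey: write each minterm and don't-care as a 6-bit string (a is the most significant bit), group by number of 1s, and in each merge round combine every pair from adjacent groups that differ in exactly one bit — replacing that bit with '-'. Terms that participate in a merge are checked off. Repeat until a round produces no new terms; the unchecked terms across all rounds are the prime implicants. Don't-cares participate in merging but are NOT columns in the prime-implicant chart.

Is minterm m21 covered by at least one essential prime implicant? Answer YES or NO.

[col 0] 000000*, 000101*, 000110*, 000111*, 001000*, 001001*, 001010*, 001100*, 001101*, 010000*, 010011*, 010101*, 010110*, 011011*, 011100*, 011111*, 100000*, 100001*, 100101*, 101011*, 101100*, 101101*, 101111*, 110000*, 110001*, 110010*, 111011*, 111100*
[col 1] -00000*, -00101*, -01100*, -01101*, -10000*, -11011, -11100*, 0-0000*, 0-0101, 0-0110, 0-1100*, 00-000, 00-101*, 0001-1, 00011-, 001-00*, 001-01*, 0010-0, 00100-*, 00110-*, 01-011, 011-11, 1-0000*, 1-0001*, 1-1011, 1-1100*, 10-101*, 100-01, 10000-*, 101-11, 1011-1, 10110-*, 1100-0, 11000-*
[col 2] --0000, --1100, -0-101, -0110-, 001-0-, 1-000-
Prime implicants: --0000, --1100, -0-101, -0110-, -11011, 0-0101, 0-0110, 00-000, 0001-1, 00011-, 001-0-, 0010-0, 01-011, 011-11, 1-000-, 1-1011, 100-01, 101-11, 1011-1, 1100-0
PI chart (minterm → PIs covering it):
  0 | --0000,00-000
  5 | -0-101,0-0101,0001-1
  6 | 0-0110,00011-
  7 | 0001-1,00011-
  8 | 00-000,001-0-,0010-0
  9 | 001-0-  (sole → essential)
  12 | --1100,-0110-,001-0-
  13 | -0-101,-0110-,001-0-
  16 | --0000  (sole → essential)
  19 | 01-011  (sole → essential)
  21 | 0-0101  (sole → essential)
  22 | 0-0110  (sole → essential)
  27 | -11011,01-011,011-11
  28 | --1100  (sole → essential)
  31 | 011-11  (sole → essential)
  32 | --0000,1-000-
  33 | 1-000-,100-01
  43 | 1-1011,101-11
  44 | --1100,-0110-
  45 | -0-101,-0110-,1011-1
  47 | 101-11,1011-1
  48 | --0000,1-000-,1100-0
  49 | 1-000-  (sole → essential)
  50 | 1100-0  (sole → essential)
  59 | -11011,1-1011
  60 | --1100  (sole → essential)
Essential prime implicants: --0000, --1100, 0-0101, 0-0110, 001-0-, 01-011, 011-11, 1-000-, 1100-0

YES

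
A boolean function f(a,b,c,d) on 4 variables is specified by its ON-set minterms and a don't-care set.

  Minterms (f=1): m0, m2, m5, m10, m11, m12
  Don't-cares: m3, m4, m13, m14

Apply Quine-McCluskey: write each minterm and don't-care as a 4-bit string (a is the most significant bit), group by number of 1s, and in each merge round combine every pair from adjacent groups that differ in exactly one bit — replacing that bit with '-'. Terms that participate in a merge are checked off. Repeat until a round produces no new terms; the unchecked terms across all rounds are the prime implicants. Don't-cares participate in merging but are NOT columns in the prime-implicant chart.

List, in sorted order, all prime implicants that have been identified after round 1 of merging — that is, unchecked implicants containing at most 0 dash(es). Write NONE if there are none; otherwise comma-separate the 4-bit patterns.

NONE

[col 0] 0000*, 0010*, 0011*, 0100*, 0101*, 1010*, 1011*, 1100*, 1101*, 1110*
[col 1] -010*, -011*, -100*, -101*, 0-00, 00-0, 001-*, 010-*, 1-10, 101-*, 11-0, 110-*
[col 2] -01-, -10-
Prime implicants: -01-, -10-, 0-00, 00-0, 1-10, 11-0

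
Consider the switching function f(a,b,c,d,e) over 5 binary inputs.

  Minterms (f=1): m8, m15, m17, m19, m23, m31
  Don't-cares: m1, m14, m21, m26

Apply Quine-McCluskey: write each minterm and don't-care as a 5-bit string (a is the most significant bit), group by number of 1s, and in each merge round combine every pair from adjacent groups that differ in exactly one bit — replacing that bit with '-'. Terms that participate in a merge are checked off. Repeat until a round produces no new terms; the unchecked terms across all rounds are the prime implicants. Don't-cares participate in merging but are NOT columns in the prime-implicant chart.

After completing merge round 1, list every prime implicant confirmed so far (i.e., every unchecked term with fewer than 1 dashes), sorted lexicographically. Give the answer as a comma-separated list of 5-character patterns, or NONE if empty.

size-2^0 implicants → 00001(✓)  01000  01110(✓)  01111(✓)  10001(✓)  10011(✓)  10101(✓)  10111(✓)  11010  11111(✓)
size-2^1 implicants → -0001  -1111  0111-  1-111  10-01(✓)  10-11(✓)  100-1(✓)  101-1(✓)
size-2^2 implicants → 10--1
Unchecked terms (primes): -0001, -1111, 01000, 0111-, 1-111, 10--1, 11010

01000, 11010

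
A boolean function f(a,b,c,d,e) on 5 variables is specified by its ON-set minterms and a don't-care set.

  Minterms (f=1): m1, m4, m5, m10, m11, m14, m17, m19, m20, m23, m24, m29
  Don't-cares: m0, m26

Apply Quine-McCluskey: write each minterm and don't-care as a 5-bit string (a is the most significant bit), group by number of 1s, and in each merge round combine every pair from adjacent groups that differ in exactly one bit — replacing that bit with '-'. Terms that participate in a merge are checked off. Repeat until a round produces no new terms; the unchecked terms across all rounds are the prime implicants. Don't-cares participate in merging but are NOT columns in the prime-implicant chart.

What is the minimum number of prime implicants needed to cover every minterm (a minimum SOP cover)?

8

Round 0: 00000✓ 00001✓ 00100✓ 00101✓ 01010✓ 01011✓ 01110✓ 10001✓ 10011✓ 10100✓ 10111✓ 11000✓ 11010✓ 11101
Round 1: -0001 -0100 -1010 00-00✓ 00-01✓ 0000-✓ 0010-✓ 01-10 0101- 10-11 100-1 110-0
Round 2: 00-0-
PIs = {-0001, -0100, -1010, 00-0-, 01-10, 0101-, 10-11, 100-1, 110-0, 11101}
Coverage chart:
  m1: -0001,00-0-
  m4: -0100,00-0-
  m5: 00-0- ←essential
  m10: -1010,01-10,0101-
  m11: 0101- ←essential
  m14: 01-10 ←essential
  m17: -0001,100-1
  m19: 10-11,100-1
  m20: -0100 ←essential
  m23: 10-11 ←essential
  m24: 110-0 ←essential
  m29: 11101 ←essential
Essential: -0100, 00-0-, 01-10, 0101-, 10-11, 110-0, 11101
Petrick residual → -0001
Min cover (8 terms): b'c'd'e + b'cd'e' + a'b'd' + a'bde' + a'bc'd + ab'de + abc'e' + abcd'e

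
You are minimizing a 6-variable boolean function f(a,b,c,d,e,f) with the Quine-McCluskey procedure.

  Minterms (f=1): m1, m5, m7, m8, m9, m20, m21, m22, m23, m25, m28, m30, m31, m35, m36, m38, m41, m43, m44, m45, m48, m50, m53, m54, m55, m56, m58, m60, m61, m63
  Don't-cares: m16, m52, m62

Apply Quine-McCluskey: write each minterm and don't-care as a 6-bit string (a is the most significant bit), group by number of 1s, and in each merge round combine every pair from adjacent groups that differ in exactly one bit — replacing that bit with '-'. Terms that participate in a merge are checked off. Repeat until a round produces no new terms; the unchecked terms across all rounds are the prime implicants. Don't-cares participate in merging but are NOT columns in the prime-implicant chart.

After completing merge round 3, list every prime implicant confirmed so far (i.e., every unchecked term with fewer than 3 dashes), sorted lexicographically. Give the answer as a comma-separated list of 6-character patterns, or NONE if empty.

size-2^0 implicants → 000001(✓)  000101(✓)  000111(✓)  001000(✓)  001001(✓)  010000(✓)  010100(✓)  010101(✓)  010110(✓)  010111(✓)  011001(✓)  011100(✓)  011110(✓)  011111(✓)  100011(✓)  100100(✓)  100110(✓)  101001(✓)  101011(✓)  101100(✓)  101101(✓)  110000(✓)  110010(✓)  110100(✓)  110101(✓)  110110(✓)  110111(✓)  111000(✓)  111010(✓)  111100(✓)  111101(✓)  111110(✓)  111111(✓)
size-2^1 implicants → -01001  -10000(✓)  -10100(✓)  -10101(✓)  -10110(✓)  -10111(✓)  -11100(✓)  -11110(✓)  -11111(✓)  0-0101(✓)  0-0111(✓)  0-1001  00-001  000-01  0001-1(✓)  00100-  01-100(✓)  01-110(✓)  01-111(✓)  010-00(✓)  0101-0(✓)  0101-1(✓)  01010-(✓)  01011-(✓)  0111-0(✓)  01111-(✓)  1-0100(✓)  1-0110(✓)  1-1100(✓)  1-1101(✓)  10-011  10-100(✓)  1001-0(✓)  101-01  1010-1  10110-(✓)  11-000(✓)  11-010(✓)  11-100(✓)  11-101(✓)  11-110(✓)  11-111(✓)  110-00(✓)  110-10(✓)  1100-0(✓)  1101-0(✓)  1101-1(✓)  11010-(✓)  11011-(✓)  111-00(✓)  111-10(✓)  1110-0(✓)  1111-0(✓)  1111-1(✓)  11110-(✓)  11111-(✓)
size-2^2 implicants → -1-100(✓)  -1-110(✓)  -1-111(✓)  -10-00  -101-0(✓)  -101-1(✓)  -1010-(✓)  -1011-(✓)  -111-0(✓)  -1111-(✓)  0-01-1  01-1-0(✓)  01-11-(✓)  0101--(✓)  1--100  1-01-0  1-110-  11--00(✓)  11--10(✓)  11-0-0(✓)  11-1-0(✓)  11-1-1(✓)  11-10-(✓)  11-11-(✓)  110--0(✓)  1101--(✓)  111--0(✓)  1111--(✓)
size-2^3 implicants → -1-1-0  -1-11-  -101--  11---0  11-1--
Unchecked terms (primes): -01001, -1-1-0, -1-11-, -10-00, -101--, 0-01-1, 0-1001, 00-001, 000-01, 00100-, 1--100, 1-01-0, 1-110-, 10-011, 101-01, 1010-1, 11---0, 11-1--

-01001, -10-00, 0-01-1, 0-1001, 00-001, 000-01, 00100-, 1--100, 1-01-0, 1-110-, 10-011, 101-01, 1010-1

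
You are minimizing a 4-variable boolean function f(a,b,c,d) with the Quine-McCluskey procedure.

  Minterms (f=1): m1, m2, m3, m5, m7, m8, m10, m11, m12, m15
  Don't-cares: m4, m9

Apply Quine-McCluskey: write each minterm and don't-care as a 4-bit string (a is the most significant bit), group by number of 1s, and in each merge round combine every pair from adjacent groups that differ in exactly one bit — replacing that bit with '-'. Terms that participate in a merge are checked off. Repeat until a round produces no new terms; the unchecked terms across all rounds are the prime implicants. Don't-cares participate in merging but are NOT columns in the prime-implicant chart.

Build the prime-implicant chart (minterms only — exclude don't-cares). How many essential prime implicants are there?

2

[col 0] 0001*, 0010*, 0011*, 0100*, 0101*, 0111*, 1000*, 1001*, 1010*, 1011*, 1100*, 1111*
[col 1] -001*, -010*, -011*, -100, -111*, 0-01*, 0-11*, 00-1*, 001-*, 01-1*, 010-, 1-00, 1-11*, 10-0*, 10-1*, 100-*, 101-*
[col 2] --11, -0-1, -01-, 0--1, 10--
Prime implicants: --11, -0-1, -01-, -100, 0--1, 010-, 1-00, 10--
PI chart (minterm → PIs covering it):
  1 | -0-1,0--1
  2 | -01-  (sole → essential)
  3 | --11,-0-1,-01-,0--1
  5 | 0--1,010-
  7 | --11,0--1
  8 | 1-00,10--
  10 | -01-,10--
  11 | --11,-0-1,-01-,10--
  12 | -100,1-00
  15 | --11  (sole → essential)
Essential prime implicants: --11, -01-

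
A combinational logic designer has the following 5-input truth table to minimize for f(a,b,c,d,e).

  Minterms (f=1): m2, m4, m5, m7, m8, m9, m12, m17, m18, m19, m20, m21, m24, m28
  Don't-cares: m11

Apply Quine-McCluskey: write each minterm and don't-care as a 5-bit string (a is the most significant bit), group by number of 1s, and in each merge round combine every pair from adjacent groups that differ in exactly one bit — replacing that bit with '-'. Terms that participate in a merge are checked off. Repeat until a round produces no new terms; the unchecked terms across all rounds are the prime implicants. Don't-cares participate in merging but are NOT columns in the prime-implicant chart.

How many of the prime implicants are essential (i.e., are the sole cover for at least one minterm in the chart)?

Round 0: 00010✓ 00100✓ 00101✓ 00111✓ 01000✓ 01001✓ 01011✓ 01100✓ 10001✓ 10010✓ 10011✓ 10100✓ 10101✓ 11000✓ 11100✓
Round 1: -0010 -0100✓ -0101✓ -1000✓ -1100✓ 0-100✓ 001-1 0010-✓ 01-00✓ 010-1 0100- 1-100✓ 10-01 100-1 1001- 1010-✓ 11-00✓
Round 2: --100 -010- -1-00
PIs = {--100, -0010, -010-, -1-00, 001-1, 010-1, 0100-, 10-01, 100-1, 1001-}
Coverage chart:
  m2: -0010 ←essential
  m4: --100,-010-
  m5: -010-,001-1
  m7: 001-1 ←essential
  m8: -1-00,0100-
  m9: 010-1,0100-
  m12: --100,-1-00
  m17: 10-01,100-1
  m18: -0010,1001-
  m19: 100-1,1001-
  m20: --100,-010-
  m21: -010-,10-01
  m24: -1-00 ←essential
  m28: --100,-1-00
Essential: -0010, -1-00, 001-1

3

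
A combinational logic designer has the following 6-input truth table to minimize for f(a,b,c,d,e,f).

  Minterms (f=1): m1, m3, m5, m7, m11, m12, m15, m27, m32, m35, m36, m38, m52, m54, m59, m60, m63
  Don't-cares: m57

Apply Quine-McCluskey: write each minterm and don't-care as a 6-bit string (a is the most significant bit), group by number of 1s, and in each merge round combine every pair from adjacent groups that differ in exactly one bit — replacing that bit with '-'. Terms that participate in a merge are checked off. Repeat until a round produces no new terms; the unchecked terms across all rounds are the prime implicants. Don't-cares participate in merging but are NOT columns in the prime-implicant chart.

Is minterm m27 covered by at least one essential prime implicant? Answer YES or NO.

NO

Round 0: 000001✓ 000011✓ 000101✓ 000111✓ 001011✓ 001100 001111✓ 011011✓ 100000✓ 100011✓ 100100✓ 100110✓ 110100✓ 110110✓ 111001✓ 111011✓ 111100✓ 111111✓
Round 1: -00011 -11011 0-1011 00-011✓ 00-111✓ 000-01✓ 000-11✓ 0000-1✓ 0001-1✓ 001-11✓ 1-0100✓ 1-0110✓ 100-00 1001-0✓ 11-100 1101-0✓ 111-11 1110-1
Round 2: 00--11 000--1 1-01-0
PIs = {-00011, -11011, 0-1011, 00--11, 000--1, 001100, 1-01-0, 100-00, 11-100, 111-11, 1110-1}
Coverage chart:
  m1: 000--1 ←essential
  m3: -00011,00--11,000--1
  m5: 000--1 ←essential
  m7: 00--11,000--1
  m11: 0-1011,00--11
  m12: 001100 ←essential
  m15: 00--11 ←essential
  m27: -11011,0-1011
  m32: 100-00 ←essential
  m35: -00011 ←essential
  m36: 1-01-0,100-00
  m38: 1-01-0 ←essential
  m52: 1-01-0,11-100
  m54: 1-01-0 ←essential
  m59: -11011,111-11,1110-1
  m60: 11-100 ←essential
  m63: 111-11 ←essential
Essential: -00011, 00--11, 000--1, 001100, 1-01-0, 100-00, 11-100, 111-11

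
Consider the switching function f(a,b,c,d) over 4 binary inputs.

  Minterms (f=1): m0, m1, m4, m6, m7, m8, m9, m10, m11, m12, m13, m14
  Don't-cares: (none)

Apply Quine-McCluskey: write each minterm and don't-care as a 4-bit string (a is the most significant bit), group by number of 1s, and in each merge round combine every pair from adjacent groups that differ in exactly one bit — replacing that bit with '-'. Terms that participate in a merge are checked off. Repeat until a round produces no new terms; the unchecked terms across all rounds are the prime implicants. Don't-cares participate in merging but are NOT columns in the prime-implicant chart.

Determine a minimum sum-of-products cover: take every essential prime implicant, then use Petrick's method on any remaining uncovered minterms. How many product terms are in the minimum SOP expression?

Round 0: 0000✓ 0001✓ 0100✓ 0110✓ 0111✓ 1000✓ 1001✓ 1010✓ 1011✓ 1100✓ 1101✓ 1110✓
Round 1: -000✓ -001✓ -100✓ -110✓ 0-00✓ 000-✓ 01-0✓ 011- 1-00✓ 1-01✓ 1-10✓ 10-0✓ 10-1✓ 100-✓ 101-✓ 11-0✓ 110-✓
Round 2: --00 -00- -1-0 1--0 1-0- 10--
PIs = {--00, -00-, -1-0, 011-, 1--0, 1-0-, 10--}
Coverage chart:
  m0: --00,-00-
  m1: -00- ←essential
  m4: --00,-1-0
  m6: -1-0,011-
  m7: 011- ←essential
  m8: --00,-00-,1--0,1-0-,10--
  m9: -00-,1-0-,10--
  m10: 1--0,10--
  m11: 10-- ←essential
  m12: --00,-1-0,1--0,1-0-
  m13: 1-0- ←essential
  m14: -1-0,1--0
Essential: -00-, 011-, 1-0-, 10--
Petrick residual → -1-0
Min cover (5 terms): b'c' + bd' + a'bc + ac' + ab'

5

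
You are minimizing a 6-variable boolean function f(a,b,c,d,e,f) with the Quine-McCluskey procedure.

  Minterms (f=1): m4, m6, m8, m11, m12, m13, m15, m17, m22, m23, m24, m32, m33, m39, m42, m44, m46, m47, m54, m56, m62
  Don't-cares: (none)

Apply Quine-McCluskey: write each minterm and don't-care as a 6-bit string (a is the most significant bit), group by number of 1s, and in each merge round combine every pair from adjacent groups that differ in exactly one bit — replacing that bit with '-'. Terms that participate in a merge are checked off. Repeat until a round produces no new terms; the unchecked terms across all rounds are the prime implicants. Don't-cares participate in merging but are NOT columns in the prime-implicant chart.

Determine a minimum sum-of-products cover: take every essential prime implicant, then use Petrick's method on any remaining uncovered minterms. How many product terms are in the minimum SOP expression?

Round 0: 000100✓ 000110✓ 001000✓ 001011✓ 001100✓ 001101✓ 001111✓ 010001 010110✓ 010111✓ 011000✓ 100000✓ 100001✓ 100111✓ 101010✓ 101100✓ 101110✓ 101111✓ 110110✓ 111000✓ 111110✓
Round 1: -01100 -01111 -10110 -11000 0-0110 0-1000 00-100 0001-0 001-00 001-11 0011-1 00110- 01011- 1-1110 10-111 10000- 101-10 1011-0 10111- 11-110
PIs = {-01100, -01111, -10110, -11000, 0-0110, 0-1000, 00-100, 0001-0, 001-00, 001-11, 0011-1, 00110-, 010001, 01011-, 1-1110, 10-111, 10000-, 101-10, 1011-0, 10111-, 11-110}
Coverage chart:
  m4: 00-100,0001-0
  m6: 0-0110,0001-0
  m8: 0-1000,001-00
  m11: 001-11 ←essential
  m12: -01100,00-100,001-00,00110-
  m13: 0011-1,00110-
  m15: -01111,001-11,0011-1
  m17: 010001 ←essential
  m22: -10110,0-0110,01011-
  m23: 01011- ←essential
  m24: -11000,0-1000
  m32: 10000- ←essential
  m33: 10000- ←essential
  m39: 10-111 ←essential
  m42: 101-10 ←essential
  m44: -01100,1011-0
  m46: 1-1110,101-10,1011-0,10111-
  m47: -01111,10-111,10111-
  m54: -10110,11-110
  m56: -11000 ←essential
  m62: 1-1110,11-110
Essential: -11000, 001-11, 010001, 01011-, 10-111, 10000-, 101-10
Petrick residual → -01100, 0-1000, 0001-0, 0011-1, 11-110
Min cover (12 terms): b'cde'f' + bcd'e'f' + a'cd'e'f' + a'b'c'df' + a'b'cef + a'b'cdf + a'bc'd'e'f + a'bc'de + ab'def + ab'c'd'e' + ab'cef' + abdef'

12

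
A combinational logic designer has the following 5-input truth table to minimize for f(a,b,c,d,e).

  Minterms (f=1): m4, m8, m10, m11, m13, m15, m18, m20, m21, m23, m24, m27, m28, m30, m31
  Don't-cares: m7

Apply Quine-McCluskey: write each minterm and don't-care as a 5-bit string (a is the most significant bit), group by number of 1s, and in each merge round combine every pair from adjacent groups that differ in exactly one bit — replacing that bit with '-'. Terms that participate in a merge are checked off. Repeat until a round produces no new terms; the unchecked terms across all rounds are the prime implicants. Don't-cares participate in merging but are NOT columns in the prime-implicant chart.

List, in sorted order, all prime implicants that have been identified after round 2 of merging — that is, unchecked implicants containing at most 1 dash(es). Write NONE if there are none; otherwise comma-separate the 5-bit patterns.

size-2^0 implicants → 00100(✓)  00111(✓)  01000(✓)  01010(✓)  01011(✓)  01101(✓)  01111(✓)  10010  10100(✓)  10101(✓)  10111(✓)  11000(✓)  11011(✓)  11100(✓)  11110(✓)  11111(✓)
size-2^1 implicants → -0100  -0111(✓)  -1000  -1011(✓)  -1111(✓)  0-111(✓)  01-11(✓)  010-0  0101-  011-1  1-100  1-111(✓)  101-1  1010-  11-00  11-11(✓)  111-0  1111-
size-2^2 implicants → --111  -1-11
Unchecked terms (primes): --111, -0100, -1-11, -1000, 010-0, 0101-, 011-1, 1-100, 10010, 101-1, 1010-, 11-00, 111-0, 1111-

-0100, -1000, 010-0, 0101-, 011-1, 1-100, 10010, 101-1, 1010-, 11-00, 111-0, 1111-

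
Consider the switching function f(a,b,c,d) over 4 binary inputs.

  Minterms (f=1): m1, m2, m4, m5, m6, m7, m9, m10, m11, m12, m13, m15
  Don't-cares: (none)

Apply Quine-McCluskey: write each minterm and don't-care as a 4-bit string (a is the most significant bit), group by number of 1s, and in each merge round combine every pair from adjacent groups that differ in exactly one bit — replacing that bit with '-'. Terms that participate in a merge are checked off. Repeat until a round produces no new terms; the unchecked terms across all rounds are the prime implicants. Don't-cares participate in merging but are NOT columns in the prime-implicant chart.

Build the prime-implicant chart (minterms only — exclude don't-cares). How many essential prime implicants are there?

size-2^0 implicants → 0001(✓)  0010(✓)  0100(✓)  0101(✓)  0110(✓)  0111(✓)  1001(✓)  1010(✓)  1011(✓)  1100(✓)  1101(✓)  1111(✓)
size-2^1 implicants → -001(✓)  -010  -100(✓)  -101(✓)  -111(✓)  0-01(✓)  0-10  01-0(✓)  01-1(✓)  010-(✓)  011-(✓)  1-01(✓)  1-11(✓)  10-1(✓)  101-  11-1(✓)  110-(✓)
size-2^2 implicants → --01  -1-1  -10-  01--  1--1
Unchecked terms (primes): --01, -010, -1-1, -10-, 0-10, 01--, 1--1, 101-
Minterm coverage:
  m1 ⊆ --01 [E]
  m2 ⊆ -010,0-10
  m4 ⊆ -10-,01--
  m5 ⊆ --01,-1-1,-10-,01--
  m6 ⊆ 0-10,01--
  m7 ⊆ -1-1,01--
  m9 ⊆ --01,1--1
  m10 ⊆ -010,101-
  m11 ⊆ 1--1,101-
  m12 ⊆ -10- [E]
  m13 ⊆ --01,-1-1,-10-,1--1
  m15 ⊆ -1-1,1--1
E = {--01, -10-}

2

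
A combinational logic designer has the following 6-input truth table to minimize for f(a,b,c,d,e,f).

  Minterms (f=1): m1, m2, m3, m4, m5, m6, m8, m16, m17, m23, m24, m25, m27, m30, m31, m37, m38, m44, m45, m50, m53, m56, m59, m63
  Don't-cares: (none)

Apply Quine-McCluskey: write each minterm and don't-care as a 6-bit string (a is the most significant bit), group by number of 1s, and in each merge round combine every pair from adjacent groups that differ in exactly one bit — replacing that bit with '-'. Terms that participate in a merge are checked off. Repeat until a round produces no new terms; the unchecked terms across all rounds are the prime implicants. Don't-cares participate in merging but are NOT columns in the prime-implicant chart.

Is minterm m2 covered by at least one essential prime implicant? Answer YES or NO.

NO

Round 0: 000001✓ 000010✓ 000011✓ 000100✓ 000101✓ 000110✓ 001000✓ 010000✓ 010001✓ 010111✓ 011000✓ 011001✓ 011011✓ 011110✓ 011111✓ 100101✓ 100110✓ 101100✓ 101101✓ 110010 110101✓ 111000✓ 111011✓ 111111✓
Round 1: -00101 -00110 -11000 -11011✓ -11111✓ 0-0001 0-1000 000-01 000-10 0000-1 00001- 0001-0 00010- 01-000✓ 01-001✓ 01-111 01000-✓ 011-11✓ 0110-1 01100-✓ 01111- 1-0101 10-101 10110- 111-11✓
Round 2: -11-11 01-00-
PIs = {-00101, -00110, -11-11, -11000, 0-0001, 0-1000, 000-01, 000-10, 0000-1, 00001-, 0001-0, 00010-, 01-00-, 01-111, 0110-1, 01111-, 1-0101, 10-101, 10110-, 110010}
Coverage chart:
  m1: 0-0001,000-01,0000-1
  m2: 000-10,00001-
  m3: 0000-1,00001-
  m4: 0001-0,00010-
  m5: -00101,000-01,00010-
  m6: -00110,000-10,0001-0
  m8: 0-1000 ←essential
  m16: 01-00- ←essential
  m17: 0-0001,01-00-
  m23: 01-111 ←essential
  m24: -11000,0-1000,01-00-
  m25: 01-00-,0110-1
  m27: -11-11,0110-1
  m30: 01111- ←essential
  m31: -11-11,01-111,01111-
  m37: -00101,1-0101,10-101
  m38: -00110 ←essential
  m44: 10110- ←essential
  m45: 10-101,10110-
  m50: 110010 ←essential
  m53: 1-0101 ←essential
  m56: -11000 ←essential
  m59: -11-11 ←essential
  m63: -11-11 ←essential
Essential: -00110, -11-11, -11000, 0-1000, 01-00-, 01-111, 01111-, 1-0101, 10110-, 110010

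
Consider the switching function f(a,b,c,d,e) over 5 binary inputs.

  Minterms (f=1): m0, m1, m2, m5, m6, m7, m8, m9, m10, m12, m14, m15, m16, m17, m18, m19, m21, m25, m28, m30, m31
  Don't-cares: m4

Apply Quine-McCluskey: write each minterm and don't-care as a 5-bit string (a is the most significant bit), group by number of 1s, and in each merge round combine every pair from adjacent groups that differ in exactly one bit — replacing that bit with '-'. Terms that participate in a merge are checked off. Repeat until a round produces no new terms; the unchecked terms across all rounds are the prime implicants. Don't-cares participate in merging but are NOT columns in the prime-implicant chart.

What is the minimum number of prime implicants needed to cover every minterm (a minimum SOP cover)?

7

[col 0] 00000*, 00001*, 00010*, 00100*, 00101*, 00110*, 00111*, 01000*, 01001*, 01010*, 01100*, 01110*, 01111*, 10000*, 10001*, 10010*, 10011*, 10101*, 11001*, 11100*, 11110*, 11111*
[col 1] -0000*, -0001*, -0010*, -0101*, -1001*, -1100*, -1110*, -1111*, 0-000*, 0-001*, 0-010*, 0-100*, 0-110*, 0-111*, 00-00*, 00-01*, 00-10*, 000-0*, 0000-*, 001-0*, 001-1*, 0010-*, 0011-*, 01-00*, 01-10*, 010-0*, 0100-*, 011-0*, 0111-*, 1-001*, 10-01*, 100-0*, 100-1*, 1000-*, 1001-*, 111-0*, 1111-*
[col 2] --001, -0-01, -00-0, -000-, -11-0, -111-, 0--00*, 0--10*, 0-0-0*, 0-00-, 0-1-0*, 0-11-, 00--0*, 00-0-, 001--, 01--0*, 100--
[col 3] 0---0
Prime implicants: --001, -0-01, -00-0, -000-, -11-0, -111-, 0---0, 0-00-, 0-11-, 00-0-, 001--, 100--
PI chart (minterm → PIs covering it):
  0 | -00-0,-000-,0---0,0-00-,00-0-
  1 | --001,-0-01,-000-,0-00-,00-0-
  2 | -00-0,0---0
  5 | -0-01,00-0-,001--
  6 | 0---0,0-11-,001--
  7 | 0-11-,001--
  8 | 0---0,0-00-
  9 | --001,0-00-
  10 | 0---0  (sole → essential)
  12 | -11-0,0---0
  14 | -11-0,-111-,0---0,0-11-
  15 | -111-,0-11-
  16 | -00-0,-000-,100--
  17 | --001,-0-01,-000-,100--
  18 | -00-0,100--
  19 | 100--  (sole → essential)
  21 | -0-01  (sole → essential)
  25 | --001  (sole → essential)
  28 | -11-0  (sole → essential)
  30 | -11-0,-111-
  31 | -111-  (sole → essential)
Essential prime implicants: --001, -0-01, -11-0, -111-, 0---0, 100--
Petrick residual → 0-11-
Minimum SOP uses 7 PIs: c'd'e + b'd'e + bce' + bcd + a'e' + a'cd + ab'c'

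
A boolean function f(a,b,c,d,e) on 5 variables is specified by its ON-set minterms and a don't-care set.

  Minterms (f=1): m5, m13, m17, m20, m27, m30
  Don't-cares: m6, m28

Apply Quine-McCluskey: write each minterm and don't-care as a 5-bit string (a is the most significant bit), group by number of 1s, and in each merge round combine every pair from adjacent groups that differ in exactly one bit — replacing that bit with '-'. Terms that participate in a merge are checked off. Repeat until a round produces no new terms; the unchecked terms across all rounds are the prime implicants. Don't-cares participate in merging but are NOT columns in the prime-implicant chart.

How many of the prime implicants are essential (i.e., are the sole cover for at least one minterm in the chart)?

5

Round 0: 00101✓ 00110 01101✓ 10001 10100✓ 11011 11100✓ 11110✓
Round 1: 0-101 1-100 111-0
PIs = {0-101, 00110, 1-100, 10001, 11011, 111-0}
Coverage chart:
  m5: 0-101 ←essential
  m13: 0-101 ←essential
  m17: 10001 ←essential
  m20: 1-100 ←essential
  m27: 11011 ←essential
  m30: 111-0 ←essential
Essential: 0-101, 1-100, 10001, 11011, 111-0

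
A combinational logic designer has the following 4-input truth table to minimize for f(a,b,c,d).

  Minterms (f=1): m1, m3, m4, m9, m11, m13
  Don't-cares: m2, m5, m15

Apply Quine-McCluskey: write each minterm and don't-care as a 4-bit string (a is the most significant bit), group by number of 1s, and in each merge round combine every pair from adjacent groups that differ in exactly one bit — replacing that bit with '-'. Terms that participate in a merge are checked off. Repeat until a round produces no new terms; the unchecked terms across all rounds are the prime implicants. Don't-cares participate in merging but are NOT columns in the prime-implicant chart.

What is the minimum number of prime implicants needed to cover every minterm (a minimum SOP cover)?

3

[col 0] 0001*, 0010*, 0011*, 0100*, 0101*, 1001*, 1011*, 1101*, 1111*
[col 1] -001*, -011*, -101*, 0-01*, 00-1*, 001-, 010-, 1-01*, 1-11*, 10-1*, 11-1*
[col 2] --01, -0-1, 1--1
Prime implicants: --01, -0-1, 001-, 010-, 1--1
PI chart (minterm → PIs covering it):
  1 | --01,-0-1
  3 | -0-1,001-
  4 | 010-  (sole → essential)
  9 | --01,-0-1,1--1
  11 | -0-1,1--1
  13 | --01,1--1
Essential prime implicants: 010-
Petrick residual → --01, -0-1
Minimum SOP uses 3 PIs: c'd + b'd + a'bc'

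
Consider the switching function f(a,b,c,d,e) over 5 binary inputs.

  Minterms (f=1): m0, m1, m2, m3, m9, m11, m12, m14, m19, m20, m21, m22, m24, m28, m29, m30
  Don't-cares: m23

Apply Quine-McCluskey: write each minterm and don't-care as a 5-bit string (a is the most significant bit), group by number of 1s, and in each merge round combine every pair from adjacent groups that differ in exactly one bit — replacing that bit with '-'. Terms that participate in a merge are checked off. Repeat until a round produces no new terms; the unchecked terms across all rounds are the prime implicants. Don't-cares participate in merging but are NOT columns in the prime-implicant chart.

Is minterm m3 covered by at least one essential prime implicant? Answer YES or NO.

YES

[col 0] 00000*, 00001*, 00010*, 00011*, 01001*, 01011*, 01100*, 01110*, 10011*, 10100*, 10101*, 10110*, 10111*, 11000*, 11100*, 11101*, 11110*
[col 1] -0011, -1100*, -1110*, 0-001*, 0-011*, 000-0*, 000-1*, 0000-*, 0001-*, 010-1*, 011-0*, 1-100*, 1-101*, 1-110*, 10-11, 101-0*, 101-1*, 1010-*, 1011-*, 11-00, 111-0*, 1110-*
[col 2] -11-0, 0-0-1, 000--, 1-1-0, 1-10-, 101--
Prime implicants: -0011, -11-0, 0-0-1, 000--, 1-1-0, 1-10-, 10-11, 101--, 11-00
PI chart (minterm → PIs covering it):
  0 | 000--  (sole → essential)
  1 | 0-0-1,000--
  2 | 000--  (sole → essential)
  3 | -0011,0-0-1,000--
  9 | 0-0-1  (sole → essential)
  11 | 0-0-1  (sole → essential)
  12 | -11-0  (sole → essential)
  14 | -11-0  (sole → essential)
  19 | -0011,10-11
  20 | 1-1-0,1-10-,101--
  21 | 1-10-,101--
  22 | 1-1-0,101--
  24 | 11-00  (sole → essential)
  28 | -11-0,1-1-0,1-10-,11-00
  29 | 1-10-  (sole → essential)
  30 | -11-0,1-1-0
Essential prime implicants: -11-0, 0-0-1, 000--, 1-10-, 11-00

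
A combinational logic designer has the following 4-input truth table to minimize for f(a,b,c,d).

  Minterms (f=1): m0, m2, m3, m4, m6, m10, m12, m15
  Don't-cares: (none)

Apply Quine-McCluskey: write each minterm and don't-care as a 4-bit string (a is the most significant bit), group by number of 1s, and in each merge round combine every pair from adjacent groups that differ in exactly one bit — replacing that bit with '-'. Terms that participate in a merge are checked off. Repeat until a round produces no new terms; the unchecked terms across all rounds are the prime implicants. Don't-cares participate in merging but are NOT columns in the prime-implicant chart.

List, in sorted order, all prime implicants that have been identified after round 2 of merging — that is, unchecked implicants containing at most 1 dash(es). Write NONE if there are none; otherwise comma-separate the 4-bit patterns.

-010, -100, 001-, 1111

[col 0] 0000*, 0010*, 0011*, 0100*, 0110*, 1010*, 1100*, 1111
[col 1] -010, -100, 0-00*, 0-10*, 00-0*, 001-, 01-0*
[col 2] 0--0
Prime implicants: -010, -100, 0--0, 001-, 1111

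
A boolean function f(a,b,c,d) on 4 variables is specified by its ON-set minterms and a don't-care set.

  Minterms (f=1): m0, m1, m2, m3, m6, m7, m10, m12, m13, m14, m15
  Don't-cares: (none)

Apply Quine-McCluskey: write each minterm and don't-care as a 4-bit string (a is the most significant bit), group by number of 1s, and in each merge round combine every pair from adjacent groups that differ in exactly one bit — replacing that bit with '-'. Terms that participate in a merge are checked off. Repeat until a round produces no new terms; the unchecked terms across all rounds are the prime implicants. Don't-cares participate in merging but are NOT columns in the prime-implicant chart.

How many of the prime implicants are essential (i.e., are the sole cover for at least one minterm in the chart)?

3

Round 0: 0000✓ 0001✓ 0010✓ 0011✓ 0110✓ 0111✓ 1010✓ 1100✓ 1101✓ 1110✓ 1111✓
Round 1: -010✓ -110✓ -111✓ 0-10✓ 0-11✓ 00-0✓ 00-1✓ 000-✓ 001-✓ 011-✓ 1-10✓ 11-0✓ 11-1✓ 110-✓ 111-✓
Round 2: --10 -11- 0-1- 00-- 11--
PIs = {--10, -11-, 0-1-, 00--, 11--}
Coverage chart:
  m0: 00-- ←essential
  m1: 00-- ←essential
  m2: --10,0-1-,00--
  m3: 0-1-,00--
  m6: --10,-11-,0-1-
  m7: -11-,0-1-
  m10: --10 ←essential
  m12: 11-- ←essential
  m13: 11-- ←essential
  m14: --10,-11-,11--
  m15: -11-,11--
Essential: --10, 00--, 11--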